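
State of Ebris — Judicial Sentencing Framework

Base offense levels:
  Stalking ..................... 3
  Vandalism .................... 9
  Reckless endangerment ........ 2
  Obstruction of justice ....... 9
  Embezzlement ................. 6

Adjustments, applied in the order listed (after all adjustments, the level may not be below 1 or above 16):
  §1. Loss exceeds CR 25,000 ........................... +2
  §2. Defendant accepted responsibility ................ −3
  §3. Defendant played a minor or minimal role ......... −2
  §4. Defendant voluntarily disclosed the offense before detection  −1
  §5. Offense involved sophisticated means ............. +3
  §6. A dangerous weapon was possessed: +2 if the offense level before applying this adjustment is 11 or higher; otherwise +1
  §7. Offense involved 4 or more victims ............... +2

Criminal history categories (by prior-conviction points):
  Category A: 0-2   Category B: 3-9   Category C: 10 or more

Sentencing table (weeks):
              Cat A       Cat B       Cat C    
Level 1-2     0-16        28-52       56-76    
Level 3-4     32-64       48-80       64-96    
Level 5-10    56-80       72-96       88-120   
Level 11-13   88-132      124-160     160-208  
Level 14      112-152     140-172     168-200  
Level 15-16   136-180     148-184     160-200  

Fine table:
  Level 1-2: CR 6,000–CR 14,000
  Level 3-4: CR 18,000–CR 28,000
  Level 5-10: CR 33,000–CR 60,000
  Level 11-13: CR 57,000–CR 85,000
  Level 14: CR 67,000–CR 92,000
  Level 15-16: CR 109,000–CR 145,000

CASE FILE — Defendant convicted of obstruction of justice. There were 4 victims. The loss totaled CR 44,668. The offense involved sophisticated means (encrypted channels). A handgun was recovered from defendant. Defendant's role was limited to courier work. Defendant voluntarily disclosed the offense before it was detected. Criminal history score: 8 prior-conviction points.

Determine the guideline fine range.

CR 109,000–CR 145,000

Base offense level for obstruction of justice: 9.
§1 applies: 9 + 2 = 11.
§2 does not apply.
§3 applies: 11 − 2 = 9.
§4 applies: 9 − 1 = 8.
§5 applies: 8 + 3 = 11.
§6 applies (level before this adjustment is 11 ≥ 11, so +2): 11 + 2 = 13.
§7 applies: 13 + 2 = 15.
Final offense level: 15.
Level 15 falls in the 15-16 band.
Fine table: Level 15-16 → CR 109,000–CR 145,000.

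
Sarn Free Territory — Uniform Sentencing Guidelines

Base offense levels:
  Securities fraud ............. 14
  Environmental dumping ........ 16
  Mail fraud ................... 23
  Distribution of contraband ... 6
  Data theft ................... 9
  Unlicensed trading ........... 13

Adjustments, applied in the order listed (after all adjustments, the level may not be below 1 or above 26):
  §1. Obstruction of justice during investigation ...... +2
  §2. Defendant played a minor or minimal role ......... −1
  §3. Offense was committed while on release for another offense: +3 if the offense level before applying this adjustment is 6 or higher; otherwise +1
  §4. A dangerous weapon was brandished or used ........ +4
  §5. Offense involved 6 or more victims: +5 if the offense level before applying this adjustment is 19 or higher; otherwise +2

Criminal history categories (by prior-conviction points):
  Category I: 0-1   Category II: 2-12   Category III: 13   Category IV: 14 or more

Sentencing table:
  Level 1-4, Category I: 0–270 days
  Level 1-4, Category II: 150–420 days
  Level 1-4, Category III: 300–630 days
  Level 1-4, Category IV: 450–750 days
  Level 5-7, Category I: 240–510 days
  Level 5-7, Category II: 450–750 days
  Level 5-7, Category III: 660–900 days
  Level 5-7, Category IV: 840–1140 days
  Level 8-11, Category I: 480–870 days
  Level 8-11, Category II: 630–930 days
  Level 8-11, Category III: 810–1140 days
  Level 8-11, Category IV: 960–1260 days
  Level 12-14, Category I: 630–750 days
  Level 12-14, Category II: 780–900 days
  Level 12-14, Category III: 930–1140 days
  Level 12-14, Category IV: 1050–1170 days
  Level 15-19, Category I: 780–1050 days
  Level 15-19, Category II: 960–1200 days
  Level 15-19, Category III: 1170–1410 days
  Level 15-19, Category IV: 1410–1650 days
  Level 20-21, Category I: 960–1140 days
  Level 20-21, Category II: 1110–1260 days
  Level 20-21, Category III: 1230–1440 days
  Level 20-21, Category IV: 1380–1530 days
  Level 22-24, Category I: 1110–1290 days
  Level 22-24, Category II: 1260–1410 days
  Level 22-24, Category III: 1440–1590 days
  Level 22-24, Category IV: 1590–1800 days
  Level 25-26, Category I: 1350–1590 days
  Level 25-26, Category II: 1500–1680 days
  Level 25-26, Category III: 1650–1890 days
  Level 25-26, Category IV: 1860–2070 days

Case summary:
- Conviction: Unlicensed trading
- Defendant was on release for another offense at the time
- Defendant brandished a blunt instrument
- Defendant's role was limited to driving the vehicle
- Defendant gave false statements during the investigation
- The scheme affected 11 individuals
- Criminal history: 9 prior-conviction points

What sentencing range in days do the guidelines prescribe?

Base offense level for unlicensed trading: 13.
§1 applies: 13 + 2 = 15.
§2 applies: 15 − 1 = 14.
§3 applies (level before this adjustment is 14 ≥ 6, so +3): 14 + 3 = 17.
§4 applies: 17 + 4 = 21.
§5 applies (level before this adjustment is 21 ≥ 19, so +5): 21 + 5 = 26.
Final offense level: 26.
Criminal history: 9 prior points → Category II (2-12).
Level 26 falls in the 25-26 band.
Grid: Level 25-26 × Category II = 1500-1680 days.

1500-1680 days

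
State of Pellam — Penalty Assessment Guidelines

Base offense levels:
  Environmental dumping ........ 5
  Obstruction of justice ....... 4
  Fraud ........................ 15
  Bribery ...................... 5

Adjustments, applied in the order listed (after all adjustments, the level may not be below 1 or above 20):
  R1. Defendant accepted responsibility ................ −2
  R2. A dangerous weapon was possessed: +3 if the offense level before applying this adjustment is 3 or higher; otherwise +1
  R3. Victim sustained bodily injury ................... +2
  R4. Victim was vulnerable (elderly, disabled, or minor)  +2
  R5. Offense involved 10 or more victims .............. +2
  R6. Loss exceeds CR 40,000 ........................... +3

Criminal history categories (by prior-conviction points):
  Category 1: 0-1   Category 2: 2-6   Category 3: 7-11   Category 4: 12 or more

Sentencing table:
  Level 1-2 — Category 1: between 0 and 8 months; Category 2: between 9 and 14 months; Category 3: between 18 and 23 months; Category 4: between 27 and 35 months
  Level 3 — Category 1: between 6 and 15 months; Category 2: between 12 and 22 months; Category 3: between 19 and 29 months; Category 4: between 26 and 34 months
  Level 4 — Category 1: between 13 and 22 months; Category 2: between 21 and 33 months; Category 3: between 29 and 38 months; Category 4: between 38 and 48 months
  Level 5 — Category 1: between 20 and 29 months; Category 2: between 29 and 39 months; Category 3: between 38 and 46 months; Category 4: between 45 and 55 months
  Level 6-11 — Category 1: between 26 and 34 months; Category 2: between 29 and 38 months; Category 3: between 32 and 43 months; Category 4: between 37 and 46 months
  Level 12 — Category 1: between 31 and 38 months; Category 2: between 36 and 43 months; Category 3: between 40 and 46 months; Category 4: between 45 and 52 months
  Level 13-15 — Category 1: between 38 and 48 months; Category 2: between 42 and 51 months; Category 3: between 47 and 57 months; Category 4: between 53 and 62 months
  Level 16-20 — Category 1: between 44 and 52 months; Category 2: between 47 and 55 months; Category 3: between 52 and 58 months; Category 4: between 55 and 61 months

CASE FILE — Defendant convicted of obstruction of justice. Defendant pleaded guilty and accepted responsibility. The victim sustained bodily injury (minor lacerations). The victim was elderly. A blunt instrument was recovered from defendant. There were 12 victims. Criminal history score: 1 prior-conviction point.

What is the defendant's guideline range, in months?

Base offense level for obstruction of justice: 4.
R1 applies: 4 − 2 = 2.
R2 applies (level before this adjustment is 2 < 3, so +1): 2 + 1 = 3.
R3 applies: 3 + 2 = 5.
R4 applies: 5 + 2 = 7.
R5 applies: 7 + 2 = 9.
Final offense level: 9.
Criminal history: 1 prior point → Category 1 (0-1).
Level 9 falls in the 6-11 band.
Grid: Level 6-11 × Category 1 = 26-34 months.

26-34 months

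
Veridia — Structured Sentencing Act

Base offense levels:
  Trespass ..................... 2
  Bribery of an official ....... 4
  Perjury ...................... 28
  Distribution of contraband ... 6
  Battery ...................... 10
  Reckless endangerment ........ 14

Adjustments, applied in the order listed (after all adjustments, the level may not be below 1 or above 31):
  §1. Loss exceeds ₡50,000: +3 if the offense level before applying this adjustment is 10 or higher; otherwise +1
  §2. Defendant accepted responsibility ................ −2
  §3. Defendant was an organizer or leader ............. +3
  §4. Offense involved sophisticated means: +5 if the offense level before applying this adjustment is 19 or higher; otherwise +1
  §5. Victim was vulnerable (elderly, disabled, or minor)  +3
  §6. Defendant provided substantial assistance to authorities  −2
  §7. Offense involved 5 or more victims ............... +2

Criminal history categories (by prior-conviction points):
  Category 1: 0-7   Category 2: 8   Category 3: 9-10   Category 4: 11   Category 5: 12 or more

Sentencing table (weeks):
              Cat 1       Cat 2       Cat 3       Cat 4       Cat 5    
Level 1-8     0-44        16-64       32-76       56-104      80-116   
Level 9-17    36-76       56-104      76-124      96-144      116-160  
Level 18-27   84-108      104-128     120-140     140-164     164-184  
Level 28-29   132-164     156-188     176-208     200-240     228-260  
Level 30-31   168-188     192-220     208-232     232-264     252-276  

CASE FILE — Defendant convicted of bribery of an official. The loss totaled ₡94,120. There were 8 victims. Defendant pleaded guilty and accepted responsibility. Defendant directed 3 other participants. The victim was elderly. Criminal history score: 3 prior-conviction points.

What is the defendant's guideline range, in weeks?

Base offense level for bribery of an official: 4.
§1 applies (level before this adjustment is 4 < 10, so +1): 4 + 1 = 5.
§2 applies: 5 − 2 = 3.
§3 applies: 3 + 3 = 6.
§4 does not apply.
§5 applies: 6 + 3 = 9.
§6 does not apply.
§7 applies: 9 + 2 = 11.
Final offense level: 11.
Criminal history: 3 prior points → Category 1 (0-7).
Level 11 falls in the 9-17 band.
Grid: Level 9-17 × Category 1 = 36-76 weeks.

36-76 weeks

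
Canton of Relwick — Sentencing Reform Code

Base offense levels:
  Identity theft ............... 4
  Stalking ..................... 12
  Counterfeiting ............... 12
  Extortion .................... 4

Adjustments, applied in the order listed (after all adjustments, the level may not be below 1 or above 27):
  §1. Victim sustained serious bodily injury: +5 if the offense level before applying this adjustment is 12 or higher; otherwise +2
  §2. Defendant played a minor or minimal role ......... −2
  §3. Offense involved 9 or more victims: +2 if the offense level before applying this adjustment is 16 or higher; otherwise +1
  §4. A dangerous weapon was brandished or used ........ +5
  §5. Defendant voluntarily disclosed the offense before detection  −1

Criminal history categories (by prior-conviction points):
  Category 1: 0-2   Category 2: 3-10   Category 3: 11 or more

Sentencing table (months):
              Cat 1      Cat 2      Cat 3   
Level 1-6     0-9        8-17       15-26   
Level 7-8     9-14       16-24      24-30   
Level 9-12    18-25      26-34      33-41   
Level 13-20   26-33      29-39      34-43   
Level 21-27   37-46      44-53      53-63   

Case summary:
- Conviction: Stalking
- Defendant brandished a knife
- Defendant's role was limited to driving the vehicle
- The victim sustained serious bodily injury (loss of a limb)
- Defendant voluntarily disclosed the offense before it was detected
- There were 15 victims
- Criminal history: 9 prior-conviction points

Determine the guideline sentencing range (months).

Base offense level for stalking: 12.
§1 applies (level before this adjustment is 12 ≥ 12, so +5): 12 + 5 = 17.
§2 applies: 17 − 2 = 15.
§3 applies (level before this adjustment is 15 < 16, so +1): 15 + 1 = 16.
§4 applies: 16 + 5 = 21.
§5 applies: 21 − 1 = 20.
Final offense level: 20.
Criminal history: 9 prior points → Category 2 (3-10).
Level 20 falls in the 13-20 band.
Grid: Level 13-20 × Category 2 = 29-39 months.

29-39 months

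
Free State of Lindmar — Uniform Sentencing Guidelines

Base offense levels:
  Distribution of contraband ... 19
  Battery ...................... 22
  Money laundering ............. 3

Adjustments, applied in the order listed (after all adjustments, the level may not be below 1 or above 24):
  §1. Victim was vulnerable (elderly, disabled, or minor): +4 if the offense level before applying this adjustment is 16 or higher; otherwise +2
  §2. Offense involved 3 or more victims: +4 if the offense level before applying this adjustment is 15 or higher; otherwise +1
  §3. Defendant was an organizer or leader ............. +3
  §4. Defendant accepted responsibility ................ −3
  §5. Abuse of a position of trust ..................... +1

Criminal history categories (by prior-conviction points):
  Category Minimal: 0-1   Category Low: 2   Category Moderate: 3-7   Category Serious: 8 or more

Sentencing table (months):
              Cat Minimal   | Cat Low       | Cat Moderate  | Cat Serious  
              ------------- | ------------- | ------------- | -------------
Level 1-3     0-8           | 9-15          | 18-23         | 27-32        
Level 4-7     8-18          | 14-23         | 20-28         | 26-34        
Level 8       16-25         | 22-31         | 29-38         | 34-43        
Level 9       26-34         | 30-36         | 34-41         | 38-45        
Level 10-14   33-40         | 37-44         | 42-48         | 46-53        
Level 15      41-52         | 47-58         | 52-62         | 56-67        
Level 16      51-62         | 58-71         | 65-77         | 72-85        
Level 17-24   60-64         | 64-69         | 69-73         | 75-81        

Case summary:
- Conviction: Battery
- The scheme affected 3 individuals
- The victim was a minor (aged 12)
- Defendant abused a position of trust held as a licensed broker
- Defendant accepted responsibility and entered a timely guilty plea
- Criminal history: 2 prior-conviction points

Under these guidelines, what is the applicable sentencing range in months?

Base offense level for battery: 22.
§1 applies (level before this adjustment is 22 ≥ 16, so +4): 22 + 4 = 26.
§2 applies (level before this adjustment is 26 ≥ 15, so +4): 26 + 4 = 30.
§3 does not apply.
§4 applies: 30 − 3 = 27.
§5 applies: 27 + 1 = 28.
Level 28 exceeds the maximum of 24; capped at 24.
Final offense level: 24.
Criminal history: 2 prior points → Category Low (2).
Level 24 falls in the 17-24 band.
Grid: Level 17-24 × Category Low = 64-69 months.

64-69 months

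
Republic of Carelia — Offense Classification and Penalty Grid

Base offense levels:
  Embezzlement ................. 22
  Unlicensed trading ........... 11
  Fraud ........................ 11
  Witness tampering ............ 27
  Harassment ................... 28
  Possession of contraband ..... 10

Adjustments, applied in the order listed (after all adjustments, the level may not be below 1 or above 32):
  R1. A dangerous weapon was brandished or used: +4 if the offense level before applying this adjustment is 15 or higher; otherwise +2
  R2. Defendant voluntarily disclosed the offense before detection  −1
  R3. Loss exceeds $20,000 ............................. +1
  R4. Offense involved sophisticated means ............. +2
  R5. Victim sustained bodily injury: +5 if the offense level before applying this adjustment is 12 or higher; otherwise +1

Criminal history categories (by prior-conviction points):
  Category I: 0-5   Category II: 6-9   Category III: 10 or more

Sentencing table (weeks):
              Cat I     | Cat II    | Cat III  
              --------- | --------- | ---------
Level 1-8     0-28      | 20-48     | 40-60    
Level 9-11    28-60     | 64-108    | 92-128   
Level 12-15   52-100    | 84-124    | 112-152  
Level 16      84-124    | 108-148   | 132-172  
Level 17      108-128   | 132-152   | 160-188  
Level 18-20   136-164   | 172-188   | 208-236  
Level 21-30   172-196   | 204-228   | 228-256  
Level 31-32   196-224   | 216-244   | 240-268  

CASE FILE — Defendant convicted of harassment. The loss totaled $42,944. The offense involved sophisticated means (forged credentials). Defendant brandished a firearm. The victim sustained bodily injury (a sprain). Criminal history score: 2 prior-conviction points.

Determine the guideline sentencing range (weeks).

Base offense level for harassment: 28.
R1 applies (level before this adjustment is 28 ≥ 15, so +4): 28 + 4 = 32.
R3 applies: 32 + 1 = 33.
R4 applies: 33 + 2 = 35.
R5 applies (level before this adjustment is 35 ≥ 12, so +5): 35 + 5 = 40.
Level 40 exceeds the maximum of 32; capped at 32.
Final offense level: 32.
Criminal history: 2 prior points → Category I (0-5).
Level 32 falls in the 31-32 band.
Grid: Level 31-32 × Category I = 196-224 weeks.

196-224 weeks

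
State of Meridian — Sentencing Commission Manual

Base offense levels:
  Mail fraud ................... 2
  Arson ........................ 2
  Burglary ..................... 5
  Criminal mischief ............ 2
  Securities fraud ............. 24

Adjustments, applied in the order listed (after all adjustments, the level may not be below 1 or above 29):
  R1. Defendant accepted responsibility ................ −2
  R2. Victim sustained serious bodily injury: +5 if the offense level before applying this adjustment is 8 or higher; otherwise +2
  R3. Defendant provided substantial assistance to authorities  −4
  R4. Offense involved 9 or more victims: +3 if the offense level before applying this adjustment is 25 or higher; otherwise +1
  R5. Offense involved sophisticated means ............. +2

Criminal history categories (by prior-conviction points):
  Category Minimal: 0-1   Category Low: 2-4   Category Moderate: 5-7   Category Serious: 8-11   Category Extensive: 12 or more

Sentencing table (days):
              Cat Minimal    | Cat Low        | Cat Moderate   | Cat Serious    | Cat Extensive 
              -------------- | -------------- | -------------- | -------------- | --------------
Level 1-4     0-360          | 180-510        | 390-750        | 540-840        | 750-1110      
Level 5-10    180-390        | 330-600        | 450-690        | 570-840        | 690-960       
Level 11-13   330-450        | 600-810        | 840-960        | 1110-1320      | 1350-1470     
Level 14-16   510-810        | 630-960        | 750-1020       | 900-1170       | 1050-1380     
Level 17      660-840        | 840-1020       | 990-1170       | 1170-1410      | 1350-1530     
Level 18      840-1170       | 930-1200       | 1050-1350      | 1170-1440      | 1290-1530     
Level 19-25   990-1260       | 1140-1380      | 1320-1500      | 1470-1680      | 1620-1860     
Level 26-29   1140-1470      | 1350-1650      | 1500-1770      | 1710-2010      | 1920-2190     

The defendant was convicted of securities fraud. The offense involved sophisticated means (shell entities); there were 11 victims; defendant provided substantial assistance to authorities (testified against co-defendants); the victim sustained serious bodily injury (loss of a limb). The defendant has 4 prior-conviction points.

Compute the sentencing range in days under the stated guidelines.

1350-1650 days

Base offense level for securities fraud: 24.
R2 applies (level before this adjustment is 24 ≥ 8, so +5): 24 + 5 = 29.
R3 applies: 29 − 4 = 25.
R4 applies (level before this adjustment is 25 ≥ 25, so +3): 25 + 3 = 28.
R5 applies: 28 + 2 = 30.
Level 30 exceeds the maximum of 29; capped at 29.
Final offense level: 29.
Criminal history: 4 prior points → Category Low (2-4).
Level 29 falls in the 26-29 band.
Grid: Level 26-29 × Category Low = 1350-1650 days.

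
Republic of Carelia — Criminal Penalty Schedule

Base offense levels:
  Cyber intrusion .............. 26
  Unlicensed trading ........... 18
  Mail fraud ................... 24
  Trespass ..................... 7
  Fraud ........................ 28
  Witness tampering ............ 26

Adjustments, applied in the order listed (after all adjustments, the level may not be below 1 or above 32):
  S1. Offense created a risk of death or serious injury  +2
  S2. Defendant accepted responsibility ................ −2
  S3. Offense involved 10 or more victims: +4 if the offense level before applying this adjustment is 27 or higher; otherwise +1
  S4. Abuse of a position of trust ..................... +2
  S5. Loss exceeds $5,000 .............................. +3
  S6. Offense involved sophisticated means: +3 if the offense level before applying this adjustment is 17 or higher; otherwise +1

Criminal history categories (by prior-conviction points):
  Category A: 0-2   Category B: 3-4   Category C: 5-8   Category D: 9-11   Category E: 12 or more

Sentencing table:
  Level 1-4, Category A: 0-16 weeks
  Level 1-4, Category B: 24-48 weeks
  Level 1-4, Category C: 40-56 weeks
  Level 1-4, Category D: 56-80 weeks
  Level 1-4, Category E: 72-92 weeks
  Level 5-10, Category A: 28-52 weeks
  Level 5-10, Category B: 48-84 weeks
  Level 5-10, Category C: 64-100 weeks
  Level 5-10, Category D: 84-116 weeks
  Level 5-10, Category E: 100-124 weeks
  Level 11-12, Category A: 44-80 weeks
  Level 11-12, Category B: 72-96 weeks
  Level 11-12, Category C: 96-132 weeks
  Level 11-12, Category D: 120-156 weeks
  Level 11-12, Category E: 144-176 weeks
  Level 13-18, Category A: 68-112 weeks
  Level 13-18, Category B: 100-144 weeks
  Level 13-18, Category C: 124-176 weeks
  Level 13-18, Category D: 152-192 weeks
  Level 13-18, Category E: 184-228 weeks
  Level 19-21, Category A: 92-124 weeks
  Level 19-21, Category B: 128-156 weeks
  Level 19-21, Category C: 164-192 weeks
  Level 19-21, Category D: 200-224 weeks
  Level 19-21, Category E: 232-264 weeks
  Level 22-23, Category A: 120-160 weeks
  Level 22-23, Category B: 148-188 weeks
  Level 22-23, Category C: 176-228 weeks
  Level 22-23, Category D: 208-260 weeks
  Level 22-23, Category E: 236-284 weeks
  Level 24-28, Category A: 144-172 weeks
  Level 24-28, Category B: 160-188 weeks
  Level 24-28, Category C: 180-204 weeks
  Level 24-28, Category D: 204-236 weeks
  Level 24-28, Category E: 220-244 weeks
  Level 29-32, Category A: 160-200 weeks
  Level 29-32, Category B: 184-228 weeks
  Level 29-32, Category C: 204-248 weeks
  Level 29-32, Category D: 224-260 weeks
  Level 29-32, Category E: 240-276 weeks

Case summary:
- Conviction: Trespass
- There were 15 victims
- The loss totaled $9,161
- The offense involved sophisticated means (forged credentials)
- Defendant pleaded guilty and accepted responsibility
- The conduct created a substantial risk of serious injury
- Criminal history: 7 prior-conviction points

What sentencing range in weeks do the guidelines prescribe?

Base offense level for trespass: 7.
S1 applies: 7 + 2 = 9.
S2 applies: 9 − 2 = 7.
S3 applies (level before this adjustment is 7 < 27, so +1): 7 + 1 = 8.
S5 applies: 8 + 3 = 11.
S6 applies (level before this adjustment is 11 < 17, so +1): 11 + 1 = 12.
Final offense level: 12.
Criminal history: 7 prior points → Category C (5-8).
Level 12 falls in the 11-12 band.
Grid: Level 11-12 × Category C = 96-132 weeks.

96-132 weeks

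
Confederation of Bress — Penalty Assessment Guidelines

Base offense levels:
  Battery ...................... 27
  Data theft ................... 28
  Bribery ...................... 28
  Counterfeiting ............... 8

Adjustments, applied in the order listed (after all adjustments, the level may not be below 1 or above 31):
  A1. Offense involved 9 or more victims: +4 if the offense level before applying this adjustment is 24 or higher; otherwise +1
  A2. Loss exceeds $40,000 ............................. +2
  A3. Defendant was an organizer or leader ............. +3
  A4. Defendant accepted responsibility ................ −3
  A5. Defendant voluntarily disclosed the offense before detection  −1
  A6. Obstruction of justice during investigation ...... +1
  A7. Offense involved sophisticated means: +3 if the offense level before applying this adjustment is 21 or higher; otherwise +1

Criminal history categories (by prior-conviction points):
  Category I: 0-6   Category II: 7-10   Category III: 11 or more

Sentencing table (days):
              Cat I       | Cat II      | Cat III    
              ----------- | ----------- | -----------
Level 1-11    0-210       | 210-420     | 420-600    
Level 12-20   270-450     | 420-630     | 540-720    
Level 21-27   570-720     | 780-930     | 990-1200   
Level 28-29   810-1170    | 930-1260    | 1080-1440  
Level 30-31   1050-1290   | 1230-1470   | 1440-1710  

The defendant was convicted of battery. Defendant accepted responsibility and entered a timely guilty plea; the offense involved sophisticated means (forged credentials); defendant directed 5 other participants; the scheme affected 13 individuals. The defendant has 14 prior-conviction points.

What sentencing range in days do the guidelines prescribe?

Base offense level for battery: 27.
A1 applies (level before this adjustment is 27 ≥ 24, so +4): 27 + 4 = 31.
A3 applies: 31 + 3 = 34.
A4 applies: 34 − 3 = 31.
A7 applies (level before this adjustment is 31 ≥ 21, so +3): 31 + 3 = 34.
Level 34 exceeds the maximum of 31; capped at 31.
Final offense level: 31.
Criminal history: 14 prior points → Category III (11+).
Level 31 falls in the 30-31 band.
Grid: Level 30-31 × Category III = 1440-1710 days.

1440-1710 days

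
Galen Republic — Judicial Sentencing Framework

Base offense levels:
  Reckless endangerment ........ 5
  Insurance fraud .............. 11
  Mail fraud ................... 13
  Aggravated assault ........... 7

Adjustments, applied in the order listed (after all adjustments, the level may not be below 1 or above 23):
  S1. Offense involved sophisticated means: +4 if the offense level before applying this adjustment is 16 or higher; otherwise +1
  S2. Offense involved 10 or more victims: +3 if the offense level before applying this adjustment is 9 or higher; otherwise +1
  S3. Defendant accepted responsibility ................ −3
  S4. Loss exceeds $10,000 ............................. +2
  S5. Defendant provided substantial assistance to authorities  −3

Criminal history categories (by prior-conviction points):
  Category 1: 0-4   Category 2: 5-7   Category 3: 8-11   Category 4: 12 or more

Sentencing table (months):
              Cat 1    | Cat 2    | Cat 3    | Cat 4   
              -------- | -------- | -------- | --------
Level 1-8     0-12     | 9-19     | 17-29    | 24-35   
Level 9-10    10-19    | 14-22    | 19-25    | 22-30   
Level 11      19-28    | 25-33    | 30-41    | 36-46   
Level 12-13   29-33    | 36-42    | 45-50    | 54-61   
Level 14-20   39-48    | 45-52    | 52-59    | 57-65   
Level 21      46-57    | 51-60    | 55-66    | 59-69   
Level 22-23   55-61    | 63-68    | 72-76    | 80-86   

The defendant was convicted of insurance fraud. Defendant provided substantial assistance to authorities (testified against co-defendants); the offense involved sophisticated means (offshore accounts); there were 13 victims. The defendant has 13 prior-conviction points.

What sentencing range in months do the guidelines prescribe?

54-61 months

Base offense level for insurance fraud: 11.
S1 applies (level before this adjustment is 11 < 16, so +1): 11 + 1 = 12.
S2 applies (level before this adjustment is 12 ≥ 9, so +3): 12 + 3 = 15.
S5 applies: 15 − 3 = 12.
Final offense level: 12.
Criminal history: 13 prior points → Category 4 (12+).
Level 12 falls in the 12-13 band.
Grid: Level 12-13 × Category 4 = 54-61 months.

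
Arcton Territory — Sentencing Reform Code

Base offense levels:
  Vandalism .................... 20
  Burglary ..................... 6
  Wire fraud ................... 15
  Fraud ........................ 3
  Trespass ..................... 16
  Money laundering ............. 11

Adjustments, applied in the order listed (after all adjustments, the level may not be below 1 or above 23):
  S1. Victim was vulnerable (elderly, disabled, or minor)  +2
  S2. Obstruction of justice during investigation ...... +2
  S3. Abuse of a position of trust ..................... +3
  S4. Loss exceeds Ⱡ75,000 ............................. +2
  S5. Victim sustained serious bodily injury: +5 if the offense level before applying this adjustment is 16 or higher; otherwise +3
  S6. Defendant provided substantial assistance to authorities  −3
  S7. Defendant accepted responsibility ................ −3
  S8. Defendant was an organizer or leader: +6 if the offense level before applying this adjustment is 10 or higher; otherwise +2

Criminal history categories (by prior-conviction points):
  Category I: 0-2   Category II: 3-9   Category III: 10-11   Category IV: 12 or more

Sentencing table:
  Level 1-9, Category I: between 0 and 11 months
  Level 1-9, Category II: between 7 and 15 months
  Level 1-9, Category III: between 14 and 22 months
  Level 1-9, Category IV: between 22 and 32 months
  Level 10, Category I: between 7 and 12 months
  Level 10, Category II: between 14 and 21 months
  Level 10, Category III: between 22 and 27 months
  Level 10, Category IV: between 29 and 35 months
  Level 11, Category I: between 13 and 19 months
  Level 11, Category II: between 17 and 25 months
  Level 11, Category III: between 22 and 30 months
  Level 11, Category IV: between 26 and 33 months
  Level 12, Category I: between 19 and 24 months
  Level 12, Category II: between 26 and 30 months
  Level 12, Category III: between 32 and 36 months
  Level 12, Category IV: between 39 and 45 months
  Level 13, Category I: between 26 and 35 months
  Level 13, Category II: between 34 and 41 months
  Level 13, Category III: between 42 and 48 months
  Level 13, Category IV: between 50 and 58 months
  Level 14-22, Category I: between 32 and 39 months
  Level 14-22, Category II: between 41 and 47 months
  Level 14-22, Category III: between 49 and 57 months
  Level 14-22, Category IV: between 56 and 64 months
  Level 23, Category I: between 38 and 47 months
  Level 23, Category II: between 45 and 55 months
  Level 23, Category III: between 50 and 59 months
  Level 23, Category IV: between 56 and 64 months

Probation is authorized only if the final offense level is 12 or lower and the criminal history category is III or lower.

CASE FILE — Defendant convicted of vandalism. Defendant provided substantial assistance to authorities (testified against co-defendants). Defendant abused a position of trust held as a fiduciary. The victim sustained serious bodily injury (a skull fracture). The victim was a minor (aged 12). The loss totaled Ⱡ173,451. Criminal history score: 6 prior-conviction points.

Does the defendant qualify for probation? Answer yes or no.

No

Base offense level for vandalism: 20.
S1 applies: 20 + 2 = 22.
S3 applies: 22 + 3 = 25.
S4 applies: 25 + 2 = 27.
S5 applies (level before this adjustment is 27 ≥ 16, so +5): 27 + 5 = 32.
S6 applies: 32 − 3 = 29.
Level 29 exceeds the maximum of 23; capped at 23.
Final offense level: 23.
Criminal history: 6 prior points → Category II (3-9).
Level 23 falls in the 23 band.
Grid: Level 23 × Category II = 45-55 months.
Probation check: level 23 > 12 and category II ≤ III → not eligible.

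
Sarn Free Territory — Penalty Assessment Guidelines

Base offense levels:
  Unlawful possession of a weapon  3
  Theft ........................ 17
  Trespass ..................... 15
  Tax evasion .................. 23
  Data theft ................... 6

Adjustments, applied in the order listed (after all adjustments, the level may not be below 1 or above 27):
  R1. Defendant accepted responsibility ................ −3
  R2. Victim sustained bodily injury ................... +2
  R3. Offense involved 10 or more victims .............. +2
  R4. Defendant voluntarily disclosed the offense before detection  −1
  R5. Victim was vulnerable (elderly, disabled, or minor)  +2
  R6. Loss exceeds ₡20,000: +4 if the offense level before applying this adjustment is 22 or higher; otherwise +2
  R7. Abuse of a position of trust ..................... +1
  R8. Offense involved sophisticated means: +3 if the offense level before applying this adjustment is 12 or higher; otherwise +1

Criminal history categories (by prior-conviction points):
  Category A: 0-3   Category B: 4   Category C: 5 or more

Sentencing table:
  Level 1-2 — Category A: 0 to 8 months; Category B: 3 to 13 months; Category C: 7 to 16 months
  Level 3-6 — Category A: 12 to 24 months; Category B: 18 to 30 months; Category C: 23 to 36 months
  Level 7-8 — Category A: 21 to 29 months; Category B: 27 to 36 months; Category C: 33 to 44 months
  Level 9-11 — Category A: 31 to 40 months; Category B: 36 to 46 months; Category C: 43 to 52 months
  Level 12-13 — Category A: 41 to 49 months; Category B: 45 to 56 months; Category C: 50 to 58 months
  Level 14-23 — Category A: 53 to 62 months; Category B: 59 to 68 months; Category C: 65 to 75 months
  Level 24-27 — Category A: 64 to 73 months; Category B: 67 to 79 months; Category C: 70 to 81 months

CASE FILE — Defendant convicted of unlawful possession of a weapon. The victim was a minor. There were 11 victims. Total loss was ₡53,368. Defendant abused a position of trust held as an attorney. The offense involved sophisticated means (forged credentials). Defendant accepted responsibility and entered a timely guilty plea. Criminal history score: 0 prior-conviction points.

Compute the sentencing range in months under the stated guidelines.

Base offense level for unlawful possession of a weapon: 3.
R1 applies: 3 − 3 = 0.
R2 does not apply.
R3 applies: 0 + 2 = 2.
R5 applies: 2 + 2 = 4.
R6 applies (level before this adjustment is 4 < 22, so +2): 4 + 2 = 6.
R7 applies: 6 + 1 = 7.
R8 applies (level before this adjustment is 7 < 12, so +1): 7 + 1 = 8.
Final offense level: 8.
Criminal history: 0 prior points → Category A (0-3).
Level 8 falls in the 7-8 band.
Grid: Level 7-8 × Category A = 21-29 months.

21-29 months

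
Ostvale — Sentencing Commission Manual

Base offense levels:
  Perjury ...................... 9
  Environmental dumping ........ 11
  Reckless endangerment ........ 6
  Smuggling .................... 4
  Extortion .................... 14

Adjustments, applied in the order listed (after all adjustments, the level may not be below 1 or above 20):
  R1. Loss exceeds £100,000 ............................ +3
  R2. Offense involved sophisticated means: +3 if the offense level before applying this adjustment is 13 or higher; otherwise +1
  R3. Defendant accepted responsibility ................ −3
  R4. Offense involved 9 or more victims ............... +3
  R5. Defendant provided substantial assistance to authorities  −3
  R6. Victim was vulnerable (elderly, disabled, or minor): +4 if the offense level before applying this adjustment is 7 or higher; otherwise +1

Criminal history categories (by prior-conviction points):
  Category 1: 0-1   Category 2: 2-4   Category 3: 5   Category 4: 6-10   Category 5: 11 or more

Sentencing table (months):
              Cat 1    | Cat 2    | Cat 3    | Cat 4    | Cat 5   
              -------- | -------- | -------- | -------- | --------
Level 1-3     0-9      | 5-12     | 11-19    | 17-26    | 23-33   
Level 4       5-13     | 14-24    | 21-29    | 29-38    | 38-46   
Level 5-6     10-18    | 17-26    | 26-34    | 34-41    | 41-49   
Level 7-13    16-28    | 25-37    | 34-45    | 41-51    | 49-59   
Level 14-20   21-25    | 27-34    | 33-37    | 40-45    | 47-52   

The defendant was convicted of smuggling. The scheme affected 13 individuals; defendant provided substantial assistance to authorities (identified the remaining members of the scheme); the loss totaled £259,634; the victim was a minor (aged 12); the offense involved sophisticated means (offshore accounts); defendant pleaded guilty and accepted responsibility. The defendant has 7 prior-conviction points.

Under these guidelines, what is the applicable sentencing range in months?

Base offense level for smuggling: 4.
R1 applies: 4 + 3 = 7.
R2 applies (level before this adjustment is 7 < 13, so +1): 7 + 1 = 8.
R3 applies: 8 − 3 = 5.
R4 applies: 5 + 3 = 8.
R5 applies: 8 − 3 = 5.
R6 applies (level before this adjustment is 5 < 7, so +1): 5 + 1 = 6.
Final offense level: 6.
Criminal history: 7 prior points → Category 4 (6-10).
Level 6 falls in the 5-6 band.
Grid: Level 5-6 × Category 4 = 34-41 months.

34-41 months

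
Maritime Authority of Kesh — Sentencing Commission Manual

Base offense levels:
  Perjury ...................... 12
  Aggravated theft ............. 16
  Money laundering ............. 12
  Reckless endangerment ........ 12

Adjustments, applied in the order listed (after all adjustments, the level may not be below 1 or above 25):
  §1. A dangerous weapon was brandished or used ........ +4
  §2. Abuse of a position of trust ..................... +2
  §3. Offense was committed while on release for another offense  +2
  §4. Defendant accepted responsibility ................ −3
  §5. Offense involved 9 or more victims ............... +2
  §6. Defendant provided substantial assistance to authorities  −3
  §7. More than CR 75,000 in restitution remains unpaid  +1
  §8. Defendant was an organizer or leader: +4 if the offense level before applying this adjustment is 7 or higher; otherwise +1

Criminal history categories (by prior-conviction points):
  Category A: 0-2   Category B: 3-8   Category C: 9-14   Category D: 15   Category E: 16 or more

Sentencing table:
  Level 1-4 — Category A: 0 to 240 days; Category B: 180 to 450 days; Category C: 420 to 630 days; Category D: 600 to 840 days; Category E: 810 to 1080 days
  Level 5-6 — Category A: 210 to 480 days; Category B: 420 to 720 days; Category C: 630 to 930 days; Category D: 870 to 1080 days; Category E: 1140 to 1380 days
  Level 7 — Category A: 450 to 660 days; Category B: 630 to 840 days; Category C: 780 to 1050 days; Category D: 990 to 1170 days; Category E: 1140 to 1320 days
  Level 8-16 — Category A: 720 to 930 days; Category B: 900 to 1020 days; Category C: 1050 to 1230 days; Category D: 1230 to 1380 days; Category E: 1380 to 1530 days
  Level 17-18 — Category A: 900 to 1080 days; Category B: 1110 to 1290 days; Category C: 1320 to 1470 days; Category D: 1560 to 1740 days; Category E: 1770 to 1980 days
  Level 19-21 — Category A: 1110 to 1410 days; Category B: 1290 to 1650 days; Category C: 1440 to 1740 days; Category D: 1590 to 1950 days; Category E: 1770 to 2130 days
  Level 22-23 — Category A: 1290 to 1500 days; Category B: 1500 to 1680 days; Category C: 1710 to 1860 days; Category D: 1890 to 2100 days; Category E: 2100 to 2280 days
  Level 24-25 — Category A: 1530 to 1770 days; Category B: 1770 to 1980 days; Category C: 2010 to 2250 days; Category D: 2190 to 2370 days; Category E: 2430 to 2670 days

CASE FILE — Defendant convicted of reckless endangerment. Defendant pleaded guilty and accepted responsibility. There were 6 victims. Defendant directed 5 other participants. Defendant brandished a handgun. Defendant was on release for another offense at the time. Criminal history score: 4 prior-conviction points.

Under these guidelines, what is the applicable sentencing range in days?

1290-1650 days

Base offense level for reckless endangerment: 12.
§1 applies: 12 + 4 = 16.
§3 applies: 16 + 2 = 18.
§4 applies: 18 − 3 = 15.
§7 does not apply.
§8 applies (level before this adjustment is 15 ≥ 7, so +4): 15 + 4 = 19.
Final offense level: 19.
Criminal history: 4 prior points → Category B (3-8).
Level 19 falls in the 19-21 band.
Grid: Level 19-21 × Category B = 1290-1650 days.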